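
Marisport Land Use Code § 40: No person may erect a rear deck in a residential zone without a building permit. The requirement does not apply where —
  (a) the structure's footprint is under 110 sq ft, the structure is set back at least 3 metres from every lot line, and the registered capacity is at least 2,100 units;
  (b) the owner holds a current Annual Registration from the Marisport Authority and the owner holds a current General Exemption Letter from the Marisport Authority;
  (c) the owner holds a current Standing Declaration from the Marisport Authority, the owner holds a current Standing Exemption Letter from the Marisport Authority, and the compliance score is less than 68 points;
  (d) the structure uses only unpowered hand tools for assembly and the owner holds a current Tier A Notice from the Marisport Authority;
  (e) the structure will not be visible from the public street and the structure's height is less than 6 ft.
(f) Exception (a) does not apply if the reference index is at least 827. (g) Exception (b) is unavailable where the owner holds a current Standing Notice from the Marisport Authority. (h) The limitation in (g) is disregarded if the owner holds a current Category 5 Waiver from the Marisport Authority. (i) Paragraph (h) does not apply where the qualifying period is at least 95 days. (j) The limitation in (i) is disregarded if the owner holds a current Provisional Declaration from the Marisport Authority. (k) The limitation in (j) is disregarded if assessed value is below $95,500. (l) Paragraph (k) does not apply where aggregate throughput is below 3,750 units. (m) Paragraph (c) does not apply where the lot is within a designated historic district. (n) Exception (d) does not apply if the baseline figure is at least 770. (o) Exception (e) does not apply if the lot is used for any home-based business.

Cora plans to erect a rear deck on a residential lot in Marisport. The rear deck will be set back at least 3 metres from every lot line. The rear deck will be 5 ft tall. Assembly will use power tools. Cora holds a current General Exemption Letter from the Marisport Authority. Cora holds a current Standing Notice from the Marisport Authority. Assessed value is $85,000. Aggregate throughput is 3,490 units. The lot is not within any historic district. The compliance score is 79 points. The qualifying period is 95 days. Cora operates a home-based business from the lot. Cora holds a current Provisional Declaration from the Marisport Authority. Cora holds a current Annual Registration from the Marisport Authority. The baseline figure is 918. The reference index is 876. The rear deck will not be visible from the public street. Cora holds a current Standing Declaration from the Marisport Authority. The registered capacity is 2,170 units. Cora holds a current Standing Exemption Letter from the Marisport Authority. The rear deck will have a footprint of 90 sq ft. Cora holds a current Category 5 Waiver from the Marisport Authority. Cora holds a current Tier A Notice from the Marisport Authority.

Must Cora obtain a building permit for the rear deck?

No — exception (b) applies; Cora does not need a building permit.

Exception (a)'s conditions are all satisfied: the structure's footprint is 90 sq ft, under the 110 sq ft limit; the setback is at least 3 m on every side; the registered capacity is 2,170 units, meeting the 2,100 units threshold. Turning to paragraph (f): (f) is engaged — the reference index is 876, meeting the 827 threshold. (a) is therefore removed.
All of (b)'s requirements are met (a current Annual Registration is held; a current General Exemption Letter is held). Applying paragraphs (g)–(l): (g) would limit (b) — a current Standing Notice is held — but (h) sets (g) aside: (h) is engaged — a current Category 5 Waiver is held. (i) would limit (h) — the qualifying period is 95 days, meeting the 95 days threshold — but (j) sets (i) aside: (j) applies — a current Provisional Declaration is held. (k) applies (assessed value is $85,000, below the $95,500 limit), but is set aside by (l): (l) applies — aggregate throughput is 3,490 units, below the 3,750 units limit. Exception (b) stands.
Exception (c) does not apply: the compliance score is 79 points, not less than 68 points.
Exception (d) fails — assembly uses power tools.
Exception (e): the structure will not be visible from the street; the structure's height is 5 ft, less than the 6 ft limit — every condition holds. But applying paragraph (o): (o) is triggered — a home-based business operates on the lot. (e) is therefore removed.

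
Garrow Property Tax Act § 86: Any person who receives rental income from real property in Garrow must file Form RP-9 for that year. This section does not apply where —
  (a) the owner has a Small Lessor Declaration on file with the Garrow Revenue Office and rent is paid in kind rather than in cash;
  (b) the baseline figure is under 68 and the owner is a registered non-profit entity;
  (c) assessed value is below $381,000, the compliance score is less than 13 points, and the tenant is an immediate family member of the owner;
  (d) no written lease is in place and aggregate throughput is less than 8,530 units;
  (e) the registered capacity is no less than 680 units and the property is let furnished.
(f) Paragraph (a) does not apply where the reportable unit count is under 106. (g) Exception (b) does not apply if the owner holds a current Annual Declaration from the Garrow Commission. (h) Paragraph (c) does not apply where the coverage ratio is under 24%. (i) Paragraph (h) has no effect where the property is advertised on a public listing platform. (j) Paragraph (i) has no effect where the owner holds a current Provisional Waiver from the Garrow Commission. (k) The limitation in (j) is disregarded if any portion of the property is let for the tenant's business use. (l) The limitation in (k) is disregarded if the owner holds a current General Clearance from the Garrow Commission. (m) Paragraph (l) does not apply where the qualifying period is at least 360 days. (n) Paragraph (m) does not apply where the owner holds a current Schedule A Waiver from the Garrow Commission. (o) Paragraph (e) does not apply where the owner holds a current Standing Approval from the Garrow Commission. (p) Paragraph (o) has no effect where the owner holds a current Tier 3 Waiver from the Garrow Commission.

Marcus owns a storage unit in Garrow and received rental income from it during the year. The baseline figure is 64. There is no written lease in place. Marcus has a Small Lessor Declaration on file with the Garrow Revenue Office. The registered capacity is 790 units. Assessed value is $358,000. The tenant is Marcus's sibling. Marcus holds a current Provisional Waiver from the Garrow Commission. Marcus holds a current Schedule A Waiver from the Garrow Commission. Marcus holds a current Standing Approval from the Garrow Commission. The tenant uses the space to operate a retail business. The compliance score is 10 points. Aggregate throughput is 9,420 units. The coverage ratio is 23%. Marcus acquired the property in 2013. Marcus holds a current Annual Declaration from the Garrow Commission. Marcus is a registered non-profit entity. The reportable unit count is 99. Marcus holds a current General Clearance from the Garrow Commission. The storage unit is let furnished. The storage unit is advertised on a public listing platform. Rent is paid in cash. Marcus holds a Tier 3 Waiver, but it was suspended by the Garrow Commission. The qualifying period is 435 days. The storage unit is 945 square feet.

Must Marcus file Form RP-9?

Exception (a) does not apply: rent is paid in cash.
Exception (b) is satisfied on its face — the baseline figure is 64, under the 68 limit; Marcus is a registered non-profit. However, paragraph (g) must be considered: (g) operates against (b): a current Annual Declaration is held. (b) is therefore removed.
All of (c)'s requirements are met (assessed value is $358,000, below the $381,000 limit; the compliance score is 10 points, less than the 13 points limit; the tenant is an immediate family member). Turning to paragraphs (h)–(n): (h) operates against (c): the coverage ratio is 23%, under the 24% limit. (i) would limit (h) — the property is publicly advertised — but (j) sets (i) aside: (j) applies — a current Provisional Waiver is held. (k) would limit (j) — the space is let for business use — but (l) sets (k) aside: (l) operates — a current General Clearance is held. (m) would limit (l) — the qualifying period is 435 days, meeting the 360 days threshold — but (n) sets (m) aside: (n) operates against (m): a current Schedule A Waiver is held. Exception (c) does not apply.
Exception (d) requires that aggregate throughput is less than 8,530 units; but aggregate throughput is 9,420 units, not less than 8,530 units, so (d) is unavailable.
All of (e)'s requirements are met (the registered capacity is 790 units, meeting the 680 units threshold; the property is let furnished). But: (o) applies — a current Standing Approval is held. (p), which would lift (o), does not operate here — no current Tier 3 Waiver is held. Exception (e) does not apply.
Every exception is unavailable, so the rule governs.

Yes — Marcus must file Form RP-9.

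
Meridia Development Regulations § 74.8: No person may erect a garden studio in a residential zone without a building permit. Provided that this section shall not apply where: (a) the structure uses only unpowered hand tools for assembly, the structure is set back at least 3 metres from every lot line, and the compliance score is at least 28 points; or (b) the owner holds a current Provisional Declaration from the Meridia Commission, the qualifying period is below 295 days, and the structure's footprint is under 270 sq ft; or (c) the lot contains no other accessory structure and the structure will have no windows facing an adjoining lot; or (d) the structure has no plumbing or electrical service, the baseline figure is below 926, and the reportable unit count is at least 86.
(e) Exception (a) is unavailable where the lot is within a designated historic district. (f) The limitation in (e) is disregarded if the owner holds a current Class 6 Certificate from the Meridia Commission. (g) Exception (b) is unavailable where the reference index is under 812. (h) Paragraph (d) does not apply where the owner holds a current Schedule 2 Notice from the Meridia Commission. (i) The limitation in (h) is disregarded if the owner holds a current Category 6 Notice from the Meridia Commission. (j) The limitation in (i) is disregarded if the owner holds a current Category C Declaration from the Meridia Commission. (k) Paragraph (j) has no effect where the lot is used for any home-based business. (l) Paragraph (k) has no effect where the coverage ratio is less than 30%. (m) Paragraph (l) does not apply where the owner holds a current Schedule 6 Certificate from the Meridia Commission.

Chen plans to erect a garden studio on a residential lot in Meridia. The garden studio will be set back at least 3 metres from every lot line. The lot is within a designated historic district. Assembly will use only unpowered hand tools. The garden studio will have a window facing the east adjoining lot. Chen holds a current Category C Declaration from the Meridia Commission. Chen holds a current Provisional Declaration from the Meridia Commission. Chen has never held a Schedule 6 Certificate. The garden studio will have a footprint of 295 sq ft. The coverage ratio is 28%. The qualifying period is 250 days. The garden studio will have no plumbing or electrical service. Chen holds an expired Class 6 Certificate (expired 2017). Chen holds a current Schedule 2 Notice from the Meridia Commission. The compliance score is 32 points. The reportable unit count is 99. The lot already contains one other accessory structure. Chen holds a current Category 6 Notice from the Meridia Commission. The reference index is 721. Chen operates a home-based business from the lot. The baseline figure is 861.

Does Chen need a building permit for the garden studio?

Exception (a): assembly uses only hand tools; the setback is at least 3 m on every side; the compliance score is 32 points, meeting the 28 points threshold — every condition holds. However, paragraphs (e)–(f) must be considered: (e) operates — the lot is in a historic district. (f), which would lift (e), is not triggered — the Class 6 Certificate is not current. (a) is therefore removed.
Exception (b) requires that the structure's footprint is under 270 sq ft; but the structure's footprint is 295 sq ft, not under 270 sq ft, so (b) is unavailable.
Exception (c) does not apply: the lot already has another accessory structure.
All of (d)'s requirements are met (there is no plumbing or electrical service; the baseline figure is 861, below the 926 limit; the reportable unit count is 99, meeting the 86 threshold). But applying paragraphs (h)–(m): (h) is engaged — a current Schedule 2 Notice is held. (i) is engaged (a current Category 6 Notice is held), but is displaced by (j): (j) operates against (i): a current Category C Declaration is held. (k) operates (a home-based business operates on the lot), but yields to (l): (l) applies — the coverage ratio is 28%, less than the 30% limit. (m) does not operate here (the Schedule 6 Certificate is not current), so (l) stands. (d) is therefore removed.
No exception applies. The general rule governs.

Yes — Chen must obtain a building permit.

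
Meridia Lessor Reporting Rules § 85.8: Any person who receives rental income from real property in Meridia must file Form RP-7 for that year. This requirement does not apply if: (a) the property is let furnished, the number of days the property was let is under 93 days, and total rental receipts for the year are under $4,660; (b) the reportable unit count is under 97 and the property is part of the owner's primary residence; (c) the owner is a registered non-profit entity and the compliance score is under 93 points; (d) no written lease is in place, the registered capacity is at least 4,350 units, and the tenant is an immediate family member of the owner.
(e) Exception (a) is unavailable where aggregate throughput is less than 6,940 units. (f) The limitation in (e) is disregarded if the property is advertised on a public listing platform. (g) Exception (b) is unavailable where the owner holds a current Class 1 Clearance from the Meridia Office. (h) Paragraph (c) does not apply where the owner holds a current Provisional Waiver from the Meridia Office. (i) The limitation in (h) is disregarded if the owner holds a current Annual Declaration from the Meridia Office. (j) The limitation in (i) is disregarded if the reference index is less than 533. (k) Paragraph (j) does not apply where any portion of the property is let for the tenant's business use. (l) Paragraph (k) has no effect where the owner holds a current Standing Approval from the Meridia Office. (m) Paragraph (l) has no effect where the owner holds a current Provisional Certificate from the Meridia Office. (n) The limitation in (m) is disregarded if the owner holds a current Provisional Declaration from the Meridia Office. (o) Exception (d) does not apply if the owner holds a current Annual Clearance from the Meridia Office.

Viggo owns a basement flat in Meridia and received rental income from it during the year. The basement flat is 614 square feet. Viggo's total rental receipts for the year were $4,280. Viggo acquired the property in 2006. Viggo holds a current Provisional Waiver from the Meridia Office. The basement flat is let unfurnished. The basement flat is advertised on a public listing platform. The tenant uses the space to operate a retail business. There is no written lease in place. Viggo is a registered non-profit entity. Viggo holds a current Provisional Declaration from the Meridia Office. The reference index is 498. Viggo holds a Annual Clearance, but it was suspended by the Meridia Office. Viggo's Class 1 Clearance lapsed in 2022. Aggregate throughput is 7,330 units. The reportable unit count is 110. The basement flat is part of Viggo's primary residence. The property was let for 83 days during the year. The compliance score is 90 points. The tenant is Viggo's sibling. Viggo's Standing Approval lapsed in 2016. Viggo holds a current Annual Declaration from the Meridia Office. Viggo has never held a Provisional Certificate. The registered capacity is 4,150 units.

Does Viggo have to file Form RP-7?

Exception (a) requires that the property is let furnished; but the property is let unfurnished, so (a) is unavailable.
Exception (b) does not apply: the reportable unit count is 110, not under 97.
Exception (c) is satisfied on its face — Viggo is a registered non-profit; the compliance score is 90 points, under the 93 points limit. Considering the limiting provisions: (h) is engaged (a current Provisional Waiver is held), but is set aside by (i): (i) operates against (h): a current Annual Declaration is held. (j) operates (the reference index is 498, less than the 533 limit), but is displaced by (k): (k) is engaged — the space is let for business use. (l), which would lift (k), is not engaged — the Standing Approval is not current. Exception (c) stands.
Exception (d) fails — the registered capacity is 4,150 units, short of 4,350 units.

No — exception (c) applies; Viggo is not required to file Form RP-7.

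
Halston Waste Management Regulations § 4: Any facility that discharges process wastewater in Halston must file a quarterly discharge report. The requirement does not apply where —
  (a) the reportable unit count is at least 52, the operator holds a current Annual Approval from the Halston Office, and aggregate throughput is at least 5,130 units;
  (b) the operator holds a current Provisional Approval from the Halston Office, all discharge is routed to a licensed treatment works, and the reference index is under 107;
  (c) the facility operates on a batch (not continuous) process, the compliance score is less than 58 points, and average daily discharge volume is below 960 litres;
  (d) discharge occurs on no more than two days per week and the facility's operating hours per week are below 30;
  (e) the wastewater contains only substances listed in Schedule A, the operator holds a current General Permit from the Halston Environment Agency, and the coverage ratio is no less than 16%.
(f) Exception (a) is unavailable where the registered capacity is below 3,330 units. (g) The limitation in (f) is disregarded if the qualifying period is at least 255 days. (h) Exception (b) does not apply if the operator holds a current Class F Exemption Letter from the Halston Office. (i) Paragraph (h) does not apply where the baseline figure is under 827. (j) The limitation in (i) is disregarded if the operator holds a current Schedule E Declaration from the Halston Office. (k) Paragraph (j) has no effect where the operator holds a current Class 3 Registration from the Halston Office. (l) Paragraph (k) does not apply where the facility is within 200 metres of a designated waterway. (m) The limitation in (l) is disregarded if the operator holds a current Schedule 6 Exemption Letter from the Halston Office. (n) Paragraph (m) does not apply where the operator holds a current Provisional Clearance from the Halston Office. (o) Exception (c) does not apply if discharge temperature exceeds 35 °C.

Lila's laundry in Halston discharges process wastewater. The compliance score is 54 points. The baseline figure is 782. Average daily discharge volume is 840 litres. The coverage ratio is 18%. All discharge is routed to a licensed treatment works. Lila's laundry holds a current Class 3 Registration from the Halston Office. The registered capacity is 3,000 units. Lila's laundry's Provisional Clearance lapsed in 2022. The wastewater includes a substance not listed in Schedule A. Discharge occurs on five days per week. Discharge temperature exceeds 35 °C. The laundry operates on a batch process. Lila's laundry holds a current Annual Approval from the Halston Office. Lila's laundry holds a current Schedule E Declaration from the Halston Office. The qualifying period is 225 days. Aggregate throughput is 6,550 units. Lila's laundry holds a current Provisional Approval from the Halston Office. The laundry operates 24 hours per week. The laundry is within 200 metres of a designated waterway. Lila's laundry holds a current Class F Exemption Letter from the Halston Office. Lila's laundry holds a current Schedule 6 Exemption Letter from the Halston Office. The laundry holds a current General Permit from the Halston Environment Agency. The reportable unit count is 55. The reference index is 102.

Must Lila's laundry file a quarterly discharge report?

Exception (a): the reportable unit count is 55, meeting the 52 threshold; a current Annual Approval is held; aggregate throughput is 6,550 units, meeting the 5,130 units threshold — every condition holds. Turning to paragraphs (f)–(g): (f) applies — the registered capacity is 3,000 units, below the 3,330 units limit. (g) is not engaged (the qualifying period is 225 days, short of 255 days), so (f) stands. Exception (a) does not apply.
Exception (b)'s conditions are all satisfied: a current Provisional Approval is held; discharge is routed to a licensed treatment works; the reference index is 102, under the 107 limit. Applying paragraphs (h)–(n): (h) operates (a current Class F Exemption Letter is held), but yields to (i): (i) operates against (h): the baseline figure is 782, under the 827 limit. (j) is triggered (a current Schedule E Declaration is held), but is overridden by (k): (k) is triggered — a current Class 3 Registration is held. (l) would limit (k) — the laundry is within 200 m of a designated waterway — but (m) sets (l) aside: (m) is triggered — a current Schedule 6 Exemption Letter is held. (n) is inapplicable (no current Provisional Clearance is held), so (m) stands. Exception (b) stands.
Exception (c)'s conditions are all satisfied: the facility operates on a batch process; the compliance score is 54 points, less than the 58 points limit; average daily discharge volume is 840 litres, below the 960 litres limit. But: (o) operates — discharge temperature exceeds 35 °C. So (c) is unavailable.
Exception (d) requires that discharge occurs on no more than two days per week; but discharge occurs on five days per week, so (d) is unavailable.
Exception (e) requires that the wastewater contains only substances listed in Schedule A; but the wastewater includes a non-Schedule-A substance, so (e) is unavailable.

No — exception (b) applies; Lila's laundry is not required to file a quarterly discharge report.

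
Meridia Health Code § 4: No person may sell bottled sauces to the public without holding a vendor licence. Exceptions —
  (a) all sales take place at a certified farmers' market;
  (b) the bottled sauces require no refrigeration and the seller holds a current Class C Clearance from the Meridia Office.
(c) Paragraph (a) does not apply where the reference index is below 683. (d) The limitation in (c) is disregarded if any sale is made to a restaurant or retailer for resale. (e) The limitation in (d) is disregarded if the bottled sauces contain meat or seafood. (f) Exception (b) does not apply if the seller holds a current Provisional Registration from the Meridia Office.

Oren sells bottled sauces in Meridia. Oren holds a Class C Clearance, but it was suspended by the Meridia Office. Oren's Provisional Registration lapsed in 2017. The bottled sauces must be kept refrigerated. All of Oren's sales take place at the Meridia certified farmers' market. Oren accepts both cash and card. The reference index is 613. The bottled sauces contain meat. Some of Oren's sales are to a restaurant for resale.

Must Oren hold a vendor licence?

Exception (a) is satisfied on its face — all sales are at a certified farmers' market. Turning to paragraphs (c)–(e): (c) operates against (a): the reference index is 613, below the 683 limit. (d) would limit (c) — some sales are to a restaurant for resale — but (e) sets (d) aside: (e) operates against (d): the bottled sauces contain meat. So (a) is unavailable.
Exception (b) fails — the bottled sauces require refrigeration.
No exception is made out. Oren falls within the general rule.

Yes — Oren must hold a vendor licence.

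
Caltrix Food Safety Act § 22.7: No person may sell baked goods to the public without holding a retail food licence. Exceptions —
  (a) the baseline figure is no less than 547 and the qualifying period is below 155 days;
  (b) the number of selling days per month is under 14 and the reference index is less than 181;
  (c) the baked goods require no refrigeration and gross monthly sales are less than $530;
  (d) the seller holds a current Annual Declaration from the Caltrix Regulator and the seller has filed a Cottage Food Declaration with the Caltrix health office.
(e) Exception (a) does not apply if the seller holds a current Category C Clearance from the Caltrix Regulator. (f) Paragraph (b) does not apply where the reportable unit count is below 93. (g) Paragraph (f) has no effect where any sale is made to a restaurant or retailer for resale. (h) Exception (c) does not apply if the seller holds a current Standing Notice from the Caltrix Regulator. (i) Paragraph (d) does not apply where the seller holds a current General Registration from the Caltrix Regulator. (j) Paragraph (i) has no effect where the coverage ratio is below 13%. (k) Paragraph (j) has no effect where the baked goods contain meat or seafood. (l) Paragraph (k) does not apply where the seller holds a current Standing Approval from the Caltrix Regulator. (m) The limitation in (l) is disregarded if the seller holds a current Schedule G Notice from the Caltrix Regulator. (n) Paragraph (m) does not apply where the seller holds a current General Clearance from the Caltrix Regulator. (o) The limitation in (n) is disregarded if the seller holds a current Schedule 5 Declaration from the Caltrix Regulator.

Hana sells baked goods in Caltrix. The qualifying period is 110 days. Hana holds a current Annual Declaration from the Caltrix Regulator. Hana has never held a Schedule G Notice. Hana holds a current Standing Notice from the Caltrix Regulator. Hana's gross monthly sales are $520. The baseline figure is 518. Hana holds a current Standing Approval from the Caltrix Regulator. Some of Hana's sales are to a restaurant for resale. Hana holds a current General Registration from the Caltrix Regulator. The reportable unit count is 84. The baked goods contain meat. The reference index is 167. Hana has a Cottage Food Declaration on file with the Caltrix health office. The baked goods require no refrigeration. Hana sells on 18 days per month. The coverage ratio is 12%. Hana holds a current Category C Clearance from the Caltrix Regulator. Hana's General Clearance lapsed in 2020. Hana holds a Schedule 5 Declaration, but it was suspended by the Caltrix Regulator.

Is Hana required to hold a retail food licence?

No — exception (d) applies; Hana is not required to hold a retail food licence.

Exception (a) does not apply: the baseline figure is 518, short of 547.
Exception (b) does not apply: the number of selling days per month is 18, not under 14.
Exception (c)'s conditions are all satisfied: the baked goods are shelf-stable; gross monthly sales are $520, less than the $530 limit. But applying paragraph (h): (h) operates against (c): a current Standing Notice is held. So (c) is unavailable.
Exception (d)'s conditions are all satisfied: a current Annual Declaration is held; a Cottage Food Declaration is on file. Applying paragraphs (i)–(o): (i) would limit (d) — a current General Registration is held — but (j) sets (i) aside: (j) is triggered — the coverage ratio is 12%, below the 13% limit. (k) would limit (j) — the baked goods contain meat — but (l) sets (k) aside: (l) operates against (k): a current Standing Approval is held. (m) is inapplicable (the Schedule G Notice is not current), so (l) stands. (d) remains available.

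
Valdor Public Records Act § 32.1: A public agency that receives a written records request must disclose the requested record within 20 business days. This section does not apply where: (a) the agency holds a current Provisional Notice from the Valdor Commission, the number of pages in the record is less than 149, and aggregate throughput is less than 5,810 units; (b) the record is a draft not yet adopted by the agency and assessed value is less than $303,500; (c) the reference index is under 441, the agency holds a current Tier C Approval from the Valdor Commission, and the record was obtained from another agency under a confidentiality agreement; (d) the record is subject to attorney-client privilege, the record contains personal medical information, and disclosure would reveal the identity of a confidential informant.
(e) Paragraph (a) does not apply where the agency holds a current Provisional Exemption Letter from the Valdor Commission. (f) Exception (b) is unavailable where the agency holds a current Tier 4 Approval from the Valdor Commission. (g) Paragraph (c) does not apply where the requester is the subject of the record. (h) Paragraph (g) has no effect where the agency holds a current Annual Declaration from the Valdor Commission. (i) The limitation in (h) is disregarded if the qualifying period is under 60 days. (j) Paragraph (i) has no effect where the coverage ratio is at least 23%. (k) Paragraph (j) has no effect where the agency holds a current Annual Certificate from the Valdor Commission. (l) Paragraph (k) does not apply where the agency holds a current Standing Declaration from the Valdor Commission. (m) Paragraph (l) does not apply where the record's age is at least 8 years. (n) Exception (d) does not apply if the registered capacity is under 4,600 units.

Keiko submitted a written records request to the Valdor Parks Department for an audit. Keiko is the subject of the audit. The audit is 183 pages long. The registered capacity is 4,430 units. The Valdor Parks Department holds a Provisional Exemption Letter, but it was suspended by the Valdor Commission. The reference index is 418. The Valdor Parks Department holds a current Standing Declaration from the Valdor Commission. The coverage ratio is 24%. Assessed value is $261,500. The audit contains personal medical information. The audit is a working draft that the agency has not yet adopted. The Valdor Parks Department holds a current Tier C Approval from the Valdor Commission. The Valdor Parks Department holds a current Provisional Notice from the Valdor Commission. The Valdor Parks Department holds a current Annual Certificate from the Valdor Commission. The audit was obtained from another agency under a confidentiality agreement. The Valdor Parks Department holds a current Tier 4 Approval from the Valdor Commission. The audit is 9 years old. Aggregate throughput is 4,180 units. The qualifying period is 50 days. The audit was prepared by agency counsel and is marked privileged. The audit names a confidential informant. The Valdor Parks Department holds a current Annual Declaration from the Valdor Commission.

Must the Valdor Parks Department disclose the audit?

Exception (a) requires that the number of pages in the record is less than 149; but the number of pages in the record is 183, not less than 149, so (a) is unavailable.
All of (b)'s requirements are met (the audit is an unadopted draft; assessed value is $261,500, less than the $303,500 limit). However, paragraph (f) must be considered: (f) operates against (b): a current Tier 4 Approval is held. Exception (b) does not apply.
Exception (c) is satisfied on its face — the reference index is 418, under the 441 limit; a current Tier C Approval is held; the audit was obtained under a confidentiality agreement. Turning to paragraphs (g)–(m): (g) applies — Keiko is the subject of the audit. (h) is triggered (a current Annual Declaration is held), but is overridden by (i): (i) operates against (h): the qualifying period is 50 days, under the 60 days limit. (j) would limit (i) — the coverage ratio is 24%, meeting the 23% threshold — but (k) sets (j) aside: (k) applies — a current Annual Certificate is held. (l) would limit (k) — a current Standing Declaration is held — but (m) sets (l) aside: (m) operates — the record's age is 9 years, meeting the 8 years threshold. (c) is therefore removed.
Exception (d): the audit is privileged; the audit contains personal medical information; the audit names a confidential informant — every condition holds. But: (n) operates — the registered capacity is 4,430 units, under the 4,600 units limit. Exception (d) does not apply.
No exception is made out. the Valdor Parks Department falls within the general rule.

Yes — the Valdor Parks Department must disclose the audit.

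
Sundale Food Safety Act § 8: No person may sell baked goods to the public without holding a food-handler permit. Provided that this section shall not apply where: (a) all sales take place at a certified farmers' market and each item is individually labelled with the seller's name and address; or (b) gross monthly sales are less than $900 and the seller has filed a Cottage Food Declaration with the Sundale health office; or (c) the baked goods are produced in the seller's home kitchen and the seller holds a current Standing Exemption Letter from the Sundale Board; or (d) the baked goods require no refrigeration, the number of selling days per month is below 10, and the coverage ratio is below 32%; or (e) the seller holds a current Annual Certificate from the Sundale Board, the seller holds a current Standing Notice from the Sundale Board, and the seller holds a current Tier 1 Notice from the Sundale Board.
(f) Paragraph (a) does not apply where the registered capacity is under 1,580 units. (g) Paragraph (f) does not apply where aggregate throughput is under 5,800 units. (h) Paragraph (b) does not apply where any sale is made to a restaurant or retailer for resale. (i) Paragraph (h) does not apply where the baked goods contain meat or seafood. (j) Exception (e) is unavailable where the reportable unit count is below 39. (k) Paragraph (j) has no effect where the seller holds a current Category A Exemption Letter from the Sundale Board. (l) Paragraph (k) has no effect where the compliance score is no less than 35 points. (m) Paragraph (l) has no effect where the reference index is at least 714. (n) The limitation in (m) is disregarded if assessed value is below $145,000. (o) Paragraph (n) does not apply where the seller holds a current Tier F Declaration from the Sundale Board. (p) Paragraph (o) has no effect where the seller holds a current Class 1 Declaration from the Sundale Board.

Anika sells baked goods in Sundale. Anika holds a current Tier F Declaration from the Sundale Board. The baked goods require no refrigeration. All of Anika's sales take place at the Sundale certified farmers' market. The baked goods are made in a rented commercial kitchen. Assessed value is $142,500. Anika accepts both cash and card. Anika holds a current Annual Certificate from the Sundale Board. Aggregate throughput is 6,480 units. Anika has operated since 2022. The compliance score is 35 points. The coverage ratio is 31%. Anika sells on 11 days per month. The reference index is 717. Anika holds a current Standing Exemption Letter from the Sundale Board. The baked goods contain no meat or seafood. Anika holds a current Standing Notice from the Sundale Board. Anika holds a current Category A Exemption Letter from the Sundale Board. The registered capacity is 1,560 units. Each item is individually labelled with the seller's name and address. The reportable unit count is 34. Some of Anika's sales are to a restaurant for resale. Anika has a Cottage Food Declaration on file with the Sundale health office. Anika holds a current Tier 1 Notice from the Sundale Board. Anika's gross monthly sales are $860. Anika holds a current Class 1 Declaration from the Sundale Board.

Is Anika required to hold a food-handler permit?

Exception (a) is satisfied on its face — all sales are at a certified farmers' market; items are individually labelled. However, paragraphs (f)–(g) must be considered: (f) applies — the registered capacity is 1,560 units, under the 1,580 units limit. (g) is not triggered (aggregate throughput is 6,480 units, not under 5,800 units), so (f) stands. (a) is therefore removed.
Exception (b): gross monthly sales are $860, less than the $900 limit; a Cottage Food Declaration is on file — every condition holds. Turning to paragraphs (h)–(i): (h) is triggered — some sales are to a restaurant for resale. (i) is inapplicable (the baked goods contain no meat or seafood), so (h) stands. (b) is therefore removed.
Exception (c) does not apply: the baked goods are made in a commercial kitchen, not a home kitchen.
Exception (d) fails — the number of selling days per month is 11, not below 10.
All of (e)'s requirements are met (a current Annual Certificate is held; a current Standing Notice is held; a current Tier 1 Notice is held). But: (j) applies — the reportable unit count is 34, below the 39 limit. (k) operates (a current Category A Exemption Letter is held), but is overridden by (l): (l) operates against (k): the compliance score is 35 points, meeting the 35 points threshold. (m) would limit (l) — the reference index is 717, meeting the 714 threshold — but (n) sets (m) aside: (n) operates against (m): assessed value is $142,500, below the $145,000 limit. (o) is triggered (a current Tier F Declaration is held), but is itself disapplied by (p): (p) operates against (o): a current Class 1 Declaration is held. So (e) is unavailable.
Every exception is unavailable, so the rule governs.

Yes — Anika must hold a food-handler permit.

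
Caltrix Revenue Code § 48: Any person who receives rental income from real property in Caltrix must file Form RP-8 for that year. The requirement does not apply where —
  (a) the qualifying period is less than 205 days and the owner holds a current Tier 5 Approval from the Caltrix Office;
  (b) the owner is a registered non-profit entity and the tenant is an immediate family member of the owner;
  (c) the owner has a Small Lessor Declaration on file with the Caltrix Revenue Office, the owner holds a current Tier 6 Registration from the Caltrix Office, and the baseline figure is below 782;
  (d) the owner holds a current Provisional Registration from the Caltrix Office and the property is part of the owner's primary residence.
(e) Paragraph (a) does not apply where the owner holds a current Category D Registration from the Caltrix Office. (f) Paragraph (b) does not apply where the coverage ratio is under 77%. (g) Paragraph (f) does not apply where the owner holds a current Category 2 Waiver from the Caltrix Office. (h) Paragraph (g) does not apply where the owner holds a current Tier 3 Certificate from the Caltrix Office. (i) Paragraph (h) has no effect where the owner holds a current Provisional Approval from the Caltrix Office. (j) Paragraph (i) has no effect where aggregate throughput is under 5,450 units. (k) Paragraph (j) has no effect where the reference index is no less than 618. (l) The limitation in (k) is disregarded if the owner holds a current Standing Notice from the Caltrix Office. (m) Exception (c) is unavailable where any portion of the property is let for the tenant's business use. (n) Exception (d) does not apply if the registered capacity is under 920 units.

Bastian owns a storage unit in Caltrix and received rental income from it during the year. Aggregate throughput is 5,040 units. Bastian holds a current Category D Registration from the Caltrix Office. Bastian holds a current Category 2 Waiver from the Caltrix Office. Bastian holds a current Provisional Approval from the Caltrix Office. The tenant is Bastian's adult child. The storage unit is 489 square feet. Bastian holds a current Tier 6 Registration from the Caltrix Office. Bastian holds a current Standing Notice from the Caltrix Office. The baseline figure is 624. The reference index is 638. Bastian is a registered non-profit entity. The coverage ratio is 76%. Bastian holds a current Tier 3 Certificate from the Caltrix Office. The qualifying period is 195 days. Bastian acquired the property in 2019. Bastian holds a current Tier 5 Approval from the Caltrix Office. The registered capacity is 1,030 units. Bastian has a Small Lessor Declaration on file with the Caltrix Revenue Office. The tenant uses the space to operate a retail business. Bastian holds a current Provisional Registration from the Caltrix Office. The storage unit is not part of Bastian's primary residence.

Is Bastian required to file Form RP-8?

All of (a)'s requirements are met (the qualifying period is 195 days, less than the 205 days limit; a current Tier 5 Approval is held). But: (e) operates against (a): a current Category D Registration is held. (a) is therefore removed.
Exception (b)'s conditions are all satisfied: Bastian is a registered non-profit; the tenant is an immediate family member. However, paragraphs (f)–(l) must be considered: (f) applies — the coverage ratio is 76%, under the 77% limit. (g) would limit (f) — a current Category 2 Waiver is held — but (h) sets (g) aside: (h) operates against (g): a current Tier 3 Certificate is held. (i) applies (a current Provisional Approval is held), but yields to (j): (j) operates against (i): aggregate throughput is 5,040 units, under the 5,450 units limit. (k) is engaged (the reference index is 638, meeting the 618 threshold), but is itself disapplied by (l): (l) operates against (k): a current Standing Notice is held. So (b) is unavailable.
Exception (c): a Small Lessor Declaration is on file; a current Tier 6 Registration is held; the baseline figure is 624, below the 782 limit — every condition holds. However, paragraph (m) must be considered: (m) operates against (c): the space is let for business use. Exception (c) does not apply.
Exception (d) fails — the storage unit is not part of the primary residence.
No exception displaces § 48.

Yes — Bastian must file Form RP-8.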